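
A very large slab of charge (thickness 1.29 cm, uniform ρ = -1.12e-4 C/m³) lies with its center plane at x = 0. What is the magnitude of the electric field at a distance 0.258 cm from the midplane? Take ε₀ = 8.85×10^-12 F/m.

3.27×10^4 N/C

By symmetry E is perpendicular to the slab. A Gaussian pillbox from −0.258 cm to +0.258 cm (face area A) lies entirely within the slab.
Q_enc = ρ·(2x)·A and flux = 2EA, so 2EA = 2ρxA/ε₀ ⇒ E = |ρ|x/ε₀.
E = (1.12×10^-4)(0.00258)/(8.85×10^-12) = 3.27e4 N/C.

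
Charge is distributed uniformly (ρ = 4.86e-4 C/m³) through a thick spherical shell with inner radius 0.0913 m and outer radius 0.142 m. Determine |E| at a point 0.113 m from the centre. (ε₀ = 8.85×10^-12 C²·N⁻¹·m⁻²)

By spherical symmetry E is radial; choose a Gaussian sphere of radius r = 0.113 m (within the shell material, 0.0913 m < r < 0.142 m).
Only the shell between 0.0913 m and r is enclosed: Q_enc = ρ·(4π/3)(r³ − a³) = (4.86e-4)·(4π/3)·((0.113)³ − (0.0913)³) = 1.388×10^-6 C.
Applying ∮E·dA = Q_enc/ε₀ with Φ = E(4πr²):
E = |Q_enc|/(4πε₀r²) = (1.388e-6)/(4π·8.85×10^-12·(0.113)²) = 9.77×10^5 N/C.

|E| = 9.77×10^5 N/C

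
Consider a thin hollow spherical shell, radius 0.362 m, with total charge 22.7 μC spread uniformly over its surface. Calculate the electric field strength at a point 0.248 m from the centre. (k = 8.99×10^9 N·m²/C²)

E = 0 (no enclosed charge)

By spherical symmetry E is radial; choose a Gaussian sphere of radius r = 0.248 m (inside the shell, r < 0.362 m).
All the charge is outside the Gaussian surface: Q_enc = 0, hence E = 0 everywhere inside the shell.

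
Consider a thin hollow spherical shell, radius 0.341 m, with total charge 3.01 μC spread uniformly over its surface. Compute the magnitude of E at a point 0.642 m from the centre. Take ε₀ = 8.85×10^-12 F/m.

E ≈ 6.57×10^4 N/C

Symmetry ⇒ E = E(r) r̂. Gaussian sphere of radius r = 0.642 m (r > 0.341 m).
The entire shell is enclosed: Q_enc = 3.01×10^-6 C.
Applying ∮E·dA = Q_enc/ε₀ with Φ = E(4πr²):
E = |Q_enc|/(4πε₀r²) = (3.01×10^-6)/(4π·8.85×10^-12·(0.642)²) = 6.57×10^4 N/C.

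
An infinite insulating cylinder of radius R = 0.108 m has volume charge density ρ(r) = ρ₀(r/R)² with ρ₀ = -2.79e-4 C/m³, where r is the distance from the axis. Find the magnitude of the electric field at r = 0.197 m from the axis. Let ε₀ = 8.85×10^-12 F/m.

E ≈ 4.67×10^5 N/C

By cylindrical symmetry E is radial; use a coaxial Gaussian cylinder of radius 0.197 m and length L (r > R, full charge per length enclosed).
λ_enc = 2π ∫₀^R ρ₀(r'/R)^2 r' dr' = 2πρ₀R²/4 = -5.112×10^-6 C/m.
By Gauss's law (flux through the curved wall only), E·2πrL = λ_enc L/ε₀.
E = |λ_enc|/(2πε₀r) = (5.112×10^-6)/(2π·8.85×10^-12·0.197) = 4.67e5 N/C.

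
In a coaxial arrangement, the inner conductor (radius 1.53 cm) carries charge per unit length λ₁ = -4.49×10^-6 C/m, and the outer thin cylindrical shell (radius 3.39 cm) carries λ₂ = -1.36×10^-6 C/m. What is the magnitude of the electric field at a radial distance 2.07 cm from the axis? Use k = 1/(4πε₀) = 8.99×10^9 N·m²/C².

|E| ≈ 3.90×10^6 N/C

By cylindrical symmetry E is radial; use a coaxial Gaussian cylinder of radius 2.07 cm and length L (between the conductors, 1.53 cm < r < 3.39 cm).
Only the inner wire is enclosed; the outer shell contributes nothing inside itself. λ_enc = λ₁ = -4.49×10^-6 C/m.
By Gauss's law (flux through the curved wall only), E·2πrL = λ_enc L/ε₀.
E = 2k|λ_enc|/r = 2(8.99×10^9)(4.49×10^-6)/(0.0207) = 3.90×10^6 N/C.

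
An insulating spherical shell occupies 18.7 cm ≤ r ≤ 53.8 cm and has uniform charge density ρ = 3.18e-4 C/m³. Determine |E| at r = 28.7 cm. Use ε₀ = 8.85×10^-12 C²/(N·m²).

2.49e6 N/C

Use a concentric Gaussian sphere at r = 28.7 cm (within the shell material, 18.7 cm < r < 53.8 cm).
Only the shell between 18.7 cm and r is enclosed: Q_enc = ρ·(4π/3)(r³ − a³) = (3.18×10^-4)·(4π/3)·((0.287)³ − (0.187)³) = 2.278×10^-5 C.
By Gauss's law, ∮E·dA = E·4πr² = Q_enc/ε₀.
E = |Q_enc|/(4πε₀r²) = (2.278×10^-5)/(4π·8.85×10^-12·(0.287)²) = 2.49×10^6 N/C.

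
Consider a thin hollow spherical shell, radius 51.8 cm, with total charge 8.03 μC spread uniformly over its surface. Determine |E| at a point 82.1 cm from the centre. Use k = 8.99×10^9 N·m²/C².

E ≈ 1.07×10^5 N/C

Use a concentric Gaussian sphere at r = 82.1 cm (r > 51.8 cm).
The entire shell is enclosed: Q_enc = 8.03e-6 C.
Gauss's law: E·4πr² = Q_enc/ε₀.
E = k|Q_enc|/r² = (8.99×10^9)(8.03×10^-6)/(0.821)² = 1.07e5 N/C.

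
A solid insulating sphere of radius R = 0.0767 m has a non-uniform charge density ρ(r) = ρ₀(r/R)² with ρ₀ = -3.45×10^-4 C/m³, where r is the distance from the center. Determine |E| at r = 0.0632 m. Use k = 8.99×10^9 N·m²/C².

Use a concentric Gaussian sphere at r = 0.0632 m (r < R).
Q_enc = ∫₀^r ρ(r')·4πr'² dr' = (4πρ₀/R²) ∫₀^r r'^4 dr' = 4πρ₀ r^5/(5·R²) = -1.486×10^-7 C.
Gauss's law: E·4πr² = Q_enc/ε₀.
E = k|Q_enc|/r² = (8.99×10^9)(1.486e-7)/(0.0632)² = 3.34e5 N/C.

E = 3.34×10^5 N/C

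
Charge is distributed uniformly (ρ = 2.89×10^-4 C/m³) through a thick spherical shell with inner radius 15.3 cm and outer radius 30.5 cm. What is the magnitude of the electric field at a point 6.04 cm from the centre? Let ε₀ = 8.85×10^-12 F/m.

E = 0

Use a concentric Gaussian sphere at r = 6.04 cm (r < 15.3 cm, inside the empty cavity).
No charge is enclosed, so by Gauss's law E·4πr² = 0 ⇒ E = 0.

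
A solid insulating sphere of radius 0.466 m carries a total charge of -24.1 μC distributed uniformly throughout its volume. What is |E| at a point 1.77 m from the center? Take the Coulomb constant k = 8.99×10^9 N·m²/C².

|E| = 6.92×10^4 N/C

Take a concentric spherical Gaussian surface of radius r = 1.77 m (r > R, so the entire charge is enclosed).
Q_enc = -24.1 μC = -2.41×10^-5 C.
By Gauss's law, ∮E·dA = E·4πr² = Q_enc/ε₀.
E = k|Q_enc|/r² = (8.99×10^9)(2.41e-5)/(1.77)² = 6.92×10^4 N/C.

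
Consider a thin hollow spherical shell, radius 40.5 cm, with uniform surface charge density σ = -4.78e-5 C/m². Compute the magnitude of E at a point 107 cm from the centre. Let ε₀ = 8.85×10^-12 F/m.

E ≈ 7.74×10^5 V/m

By spherical symmetry E is radial; choose a Gaussian sphere of radius r = 107 cm (r > 40.5 cm).
The entire shell is enclosed: Q_enc = σ·4πR² = (-4.78×10^-5)·4π·(0.405)² = -9.853×10^-5 C.
Gauss's law: E·4πr² = Q_enc/ε₀.
E = |Q_enc|/(4πε₀r²) = (9.853×10^-5)/(4π·8.85×10^-12·(1.07)²) = 7.74×10^5 N/C.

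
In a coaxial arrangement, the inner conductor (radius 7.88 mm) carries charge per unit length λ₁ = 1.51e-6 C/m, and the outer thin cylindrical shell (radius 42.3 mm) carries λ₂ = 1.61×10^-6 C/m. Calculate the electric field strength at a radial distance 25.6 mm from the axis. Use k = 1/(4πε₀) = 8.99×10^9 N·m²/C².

Choose a coaxial cylinder of radius r = 25.6 mm (arbitrary length L) as the Gaussian surface (between the conductors, 7.88 mm < r < 42.3 mm).
The shell at 42.3 mm lies outside the Gaussian surface, so λ_enc = λ₁ = 1.51e-6 C/m.
Gauss's law: E·2πrL = λ_enc L/ε₀.
E = 2k|λ_enc|/r = 2(8.99×10^9)(1.51×10^-6)/(0.0256) = 1.06e6 N/C.

|E| ≈ 1.06×10^6 N/C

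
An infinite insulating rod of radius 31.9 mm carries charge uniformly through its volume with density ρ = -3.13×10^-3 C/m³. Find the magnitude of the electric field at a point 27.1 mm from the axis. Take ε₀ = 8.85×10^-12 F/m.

|E| = 4.79e6 N/C

By cylindrical symmetry E is radial; use a coaxial Gaussian cylinder of radius 27.1 mm and length L (r < R).
Enclosed charge per unit length: λ_enc = ρ·πr² = (-3.13×10^-3)π(0.0271)² = -7.222×10^-6 C/m.
Gauss's law: E·2πrL = λ_enc L/ε₀.
E = |λ_enc|/(2πε₀r) = (7.222×10^-6)/(2π·8.85×10^-12·0.0271) = 4.79e6 N/C.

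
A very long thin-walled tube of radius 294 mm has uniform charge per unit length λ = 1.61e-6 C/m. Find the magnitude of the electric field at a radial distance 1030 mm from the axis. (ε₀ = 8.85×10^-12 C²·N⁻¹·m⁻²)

2.81e4 N/C

Coaxial Gaussian cylinder, radius r = 1030 mm, length L (r > 294 mm).
The full line charge is enclosed: λ_enc = 1.61×10^-6 C/m.
Applying ∮E·dA = Q_enc/ε₀ with the end caps contributing no flux:
E = |λ_enc|/(2πε₀r) = (1.61×10^-6)/(2π·8.85×10^-12·1.03) = 2.81e4 N/C.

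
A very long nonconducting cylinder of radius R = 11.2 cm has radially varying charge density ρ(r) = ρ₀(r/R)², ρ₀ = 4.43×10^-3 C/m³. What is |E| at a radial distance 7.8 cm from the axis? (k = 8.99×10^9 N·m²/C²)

By cylindrical symmetry E is radial; use a coaxial Gaussian cylinder of radius 7.8 cm and length L (r < R).
λ_enc = ∫₀^r ρ(r')·2πr' dr' = (2πρ₀/R²)·r^4/4 = 2.053×10^-5 C/m.
By Gauss's law (flux through the curved wall only), E·2πrL = λ_enc L/ε₀.
E = 2k|λ_enc|/r = 2(8.99×10^9)(2.053e-5)/(0.078) = 4.73×10^6 N/C.

|E| = 4.73×10^6 V/m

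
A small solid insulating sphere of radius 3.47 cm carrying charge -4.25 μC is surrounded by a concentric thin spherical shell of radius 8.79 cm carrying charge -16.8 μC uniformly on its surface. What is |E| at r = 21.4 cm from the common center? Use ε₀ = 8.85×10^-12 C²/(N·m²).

Use a concentric Gaussian sphere at r = 21.4 cm (r > 8.79 cm, enclosing both).
Q_enc = (-4.25 μC) + (-16.8 μC) = -2.105×10^-5 C.
Gauss's law: E·4πr² = Q_enc/ε₀.
E = |Q_enc|/(4πε₀r²) = (2.105×10^-5)/(4π·8.85×10^-12·(0.214)²) = 4.13e6 N/C.

|E| ≈ 4.13e6 N/C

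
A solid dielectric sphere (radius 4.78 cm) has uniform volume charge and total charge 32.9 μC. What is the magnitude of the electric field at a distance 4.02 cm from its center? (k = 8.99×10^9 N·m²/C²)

1.09×10^8 N/C

Take a concentric spherical Gaussian surface of radius r = 4.02 cm (r < R).
Only the charge within r is enclosed: Q_enc = Q·(r/R)³ = (32.9 μC)·(4.02 cm/4.78 cm)³ = 1.957×10^-5 C.
Since E is radial and uniform over the Gaussian sphere, Φ = E·4πr² = Q_enc/ε₀.
E = k|Q_enc|/r² = (8.99×10^9)(1.957×10^-5)/(0.0402)² = 1.09×10^8 N/C.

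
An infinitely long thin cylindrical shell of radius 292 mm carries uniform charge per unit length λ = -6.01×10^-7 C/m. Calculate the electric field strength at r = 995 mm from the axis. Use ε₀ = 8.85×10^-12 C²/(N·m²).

Take a coaxial cylindrical Gaussian surface of radius r = 995 mm and length L (r > 292 mm).
The full line charge is enclosed: λ_enc = -6.01×10^-7 C/m.
By Gauss's law (flux through the curved wall only), E·2πrL = λ_enc L/ε₀.
E = |λ_enc|/(2πε₀r) = (6.01×10^-7)/(2π·8.85×10^-12·0.995) = 1.09e4 N/C.

E ≈ 1.09×10^4 N/C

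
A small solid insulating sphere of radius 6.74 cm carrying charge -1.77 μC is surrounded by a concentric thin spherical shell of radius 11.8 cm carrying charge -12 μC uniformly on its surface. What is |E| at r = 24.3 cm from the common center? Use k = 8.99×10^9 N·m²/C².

E = 2.10×10^6 V/m

By spherical symmetry E is radial; choose a Gaussian sphere of radius r = 24.3 cm (r > 11.8 cm, enclosing both).
Q_enc = (-1.77 μC) + (-12 μC) = -1.377×10^-5 C.
By Gauss's law, ∮E·dA = E·4πr² = Q_enc/ε₀.
E = k|Q_enc|/r² = (8.99×10^9)(1.377×10^-5)/(0.243)² = 2.10e6 N/C.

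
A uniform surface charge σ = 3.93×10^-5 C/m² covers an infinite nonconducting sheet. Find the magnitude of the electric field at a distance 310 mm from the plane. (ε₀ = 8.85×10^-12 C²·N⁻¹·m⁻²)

E = 2.22×10^6 N/C

By planar symmetry E is perpendicular to the sheet and uniform; use a Gaussian pillbox with flat faces of area A on each side of the sheet.
Flux Φ = 2EA and Q_enc = σA, so 2EA = σA/ε₀ ⇒ E = |σ|/(2ε₀), independent of distance.
E = |σ|/(2ε₀) = (3.93×10^-5)/(2·8.85×10^-12) = 2.22e6 N/C.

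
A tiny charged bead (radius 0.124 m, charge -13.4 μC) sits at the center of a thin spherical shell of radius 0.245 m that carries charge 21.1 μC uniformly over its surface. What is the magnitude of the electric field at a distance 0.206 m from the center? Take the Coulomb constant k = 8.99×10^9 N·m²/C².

By spherical symmetry E is radial; choose a Gaussian sphere of radius r = 0.206 m (between the bodies, 0.124 m < r < 0.245 m).
Only the inner charge is enclosed; the outer shell contributes nothing inside itself. Q_enc = -13.4 μC = -1.34×10^-5 C.
Gauss's law: E·4πr² = Q_enc/ε₀.
E = k|Q_enc|/r² = (8.99×10^9)(1.34×10^-5)/(0.206)² = 2.84e6 N/C.

E ≈ 2.84e6 V/m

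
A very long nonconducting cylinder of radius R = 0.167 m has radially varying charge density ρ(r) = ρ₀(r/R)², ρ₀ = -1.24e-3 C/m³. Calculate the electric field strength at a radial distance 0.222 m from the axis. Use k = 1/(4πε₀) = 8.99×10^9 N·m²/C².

|E| ≈ 4.40×10^6 V/m

Take a coaxial cylindrical Gaussian surface of radius r = 0.222 m and length L (r > R, full charge per length enclosed).
λ_enc = 2π ∫₀^R ρ₀(r'/R)^2 r' dr' = 2πρ₀R²/4 = -5.432×10^-5 C/m.
Since E is radial and uniform over the curved surface, Φ = E·2πrL = Q_enc/ε₀ = λ_enc L/ε₀.
E = 2k|λ_enc|/r = 2(8.99×10^9)(5.432×10^-5)/(0.222) = 4.40×10^6 N/C.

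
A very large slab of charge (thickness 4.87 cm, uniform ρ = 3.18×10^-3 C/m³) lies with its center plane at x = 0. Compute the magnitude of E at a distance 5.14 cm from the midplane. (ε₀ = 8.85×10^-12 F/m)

|E| ≈ 8.75×10^6 N/C

The point |x| = 5.14 cm lies outside the slab (half-thickness 0.02435 m). A symmetric pillbox spanning the full slab encloses Q_enc = ρ·d·A.
Flux = 2EA ⇒ E = |ρ|d/(2ε₀), independent of distance outside.
E = (3.18×10^-3)(0.0487)/(2·8.85×10^-12) = 8.75×10^6 N/C.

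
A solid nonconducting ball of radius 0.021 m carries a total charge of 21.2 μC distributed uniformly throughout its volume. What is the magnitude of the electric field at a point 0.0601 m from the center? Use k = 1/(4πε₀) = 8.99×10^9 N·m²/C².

5.28×10^7 N/C

Take a concentric spherical Gaussian surface of radius r = 0.0601 m (r > R, so the entire charge is enclosed).
Q_enc = 21.2 μC = 2.12×10^-5 C.
By Gauss's law, ∮E·dA = E·4πr² = Q_enc/ε₀.
E = k|Q_enc|/r² = (8.99×10^9)(2.12e-5)/(0.0601)² = 5.28×10^7 N/C.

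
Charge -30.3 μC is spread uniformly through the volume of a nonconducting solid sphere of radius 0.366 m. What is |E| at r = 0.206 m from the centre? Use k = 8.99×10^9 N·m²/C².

Symmetry ⇒ E = E(r) r̂. Gaussian sphere of radius r = 0.206 m (r < R).
For a uniform sphere the enclosed fraction is (r/R)³, so Q_enc = (-30.3 μC)(0.206/0.366)³ = -5.403e-6 C.
Applying ∮E·dA = Q_enc/ε₀ with Φ = E(4πr²):
E = k|Q_enc|/r² = (8.99×10^9)(5.403e-6)/(0.206)² = 1.14×10^6 N/C.

E = 1.14×10^6 N/C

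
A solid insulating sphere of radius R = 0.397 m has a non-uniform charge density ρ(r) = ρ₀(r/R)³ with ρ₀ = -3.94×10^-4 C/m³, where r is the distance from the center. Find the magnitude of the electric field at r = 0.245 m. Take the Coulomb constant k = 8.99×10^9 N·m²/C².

Symmetry ⇒ E = E(r) r̂. Gaussian sphere of radius r = 0.245 m (r < R).
Integrate the density: Q_enc = 4π ∫₀^r ρ₀(r'/R)^3 r'² dr' = 4πρ₀ r^6/(6·R³) = -2.852×10^-6 C.
Applying ∮E·dA = Q_enc/ε₀ with Φ = E(4πr²):
E = k|Q_enc|/r² = (8.99×10^9)(2.852×10^-6)/(0.245)² = 4.27×10^5 N/C.

|E| ≈ 4.27×10^5 N/C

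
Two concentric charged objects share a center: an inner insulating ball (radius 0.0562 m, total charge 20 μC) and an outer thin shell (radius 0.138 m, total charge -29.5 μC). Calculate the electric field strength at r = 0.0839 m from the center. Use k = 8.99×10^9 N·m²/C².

Symmetry ⇒ E = E(r) r̂. Gaussian sphere of radius r = 0.0839 m (between the bodies, 0.0562 m < r < 0.138 m).
The shell at 0.138 m lies outside the Gaussian surface, so Q_enc = 20 μC = 2.00e-5 C.
Since E is radial and uniform over the Gaussian sphere, Φ = E·4πr² = Q_enc/ε₀.
E = k|Q_enc|/r² = (8.99×10^9)(2.00×10^-5)/(0.0839)² = 2.55×10^7 N/C.

2.55e7 V/m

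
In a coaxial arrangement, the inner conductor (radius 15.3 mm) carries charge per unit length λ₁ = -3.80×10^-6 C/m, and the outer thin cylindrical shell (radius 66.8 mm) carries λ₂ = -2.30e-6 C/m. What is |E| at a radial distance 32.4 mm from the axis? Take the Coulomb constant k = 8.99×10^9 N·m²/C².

Choose a coaxial cylinder of radius r = 32.4 mm (arbitrary length L) as the Gaussian surface (between the conductors, 15.3 mm < r < 66.8 mm).
The shell at 66.8 mm lies outside the Gaussian surface, so λ_enc = λ₁ = -3.80×10^-6 C/m.
Applying ∮E·dA = Q_enc/ε₀ with the end caps contributing no flux:
E = 2k|λ_enc|/r = 2(8.99×10^9)(3.80e-6)/(0.0324) = 2.11e6 N/C.

2.11×10^6 N/C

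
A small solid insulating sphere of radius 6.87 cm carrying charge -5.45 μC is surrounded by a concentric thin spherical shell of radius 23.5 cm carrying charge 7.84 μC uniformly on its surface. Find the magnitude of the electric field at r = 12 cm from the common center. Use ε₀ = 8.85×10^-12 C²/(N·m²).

Symmetry ⇒ E = E(r) r̂. Gaussian sphere of radius r = 12 cm (between the bodies, 6.87 cm < r < 23.5 cm).
Only the inner charge is enclosed; the outer shell contributes nothing inside itself. Q_enc = -5.45 μC = -5.45e-6 C.
Applying ∮E·dA = Q_enc/ε₀ with Φ = E(4πr²):
E = |Q_enc|/(4πε₀r²) = (5.45×10^-6)/(4π·8.85×10^-12·(0.12)²) = 3.40×10^6 N/C.

E ≈ 3.40×10^6 N/C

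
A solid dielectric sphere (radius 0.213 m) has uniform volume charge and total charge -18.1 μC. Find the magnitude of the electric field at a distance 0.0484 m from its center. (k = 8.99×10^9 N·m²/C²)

Use a concentric Gaussian sphere at r = 0.0484 m (r < R).
Only the charge within r is enclosed: Q_enc = Q·(r/R)³ = (-18.1 μC)·(0.0484 m/0.213 m)³ = -2.124e-7 C.
By Gauss's law, ∮E·dA = E·4πr² = Q_enc/ε₀.
E = k|Q_enc|/r² = (8.99×10^9)(2.124e-7)/(0.0484)² = 8.15×10^5 N/C.

E ≈ 8.15e5 N/C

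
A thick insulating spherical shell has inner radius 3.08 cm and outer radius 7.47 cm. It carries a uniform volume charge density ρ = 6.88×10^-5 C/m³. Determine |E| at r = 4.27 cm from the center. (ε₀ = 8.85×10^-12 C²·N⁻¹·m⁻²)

Use a concentric Gaussian sphere at r = 4.27 cm (within the shell material, 3.08 cm < r < 7.47 cm).
Enclosed charge is the volume from a to r: Q_enc = (4π/3)ρ(r³ − a³) = 1.402×10^-8 C.
By Gauss's law, ∮E·dA = E·4πr² = Q_enc/ε₀.
E = |Q_enc|/(4πε₀r²) = (1.402×10^-8)/(4π·8.85×10^-12·(0.0427)²) = 6.91×10^4 N/C.

E = 6.91×10^4 V/m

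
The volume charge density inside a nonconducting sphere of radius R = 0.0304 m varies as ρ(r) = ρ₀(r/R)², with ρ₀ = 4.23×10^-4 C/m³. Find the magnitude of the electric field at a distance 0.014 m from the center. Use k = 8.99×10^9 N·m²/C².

Symmetry ⇒ E = E(r) r̂. Gaussian sphere of radius r = 0.014 m (r < R).
Integrate the density: Q_enc = 4π ∫₀^r ρ₀(r'/R)^2 r'² dr' = 4πρ₀ r^5/(5·R²) = 6.187×10^-10 C.
Applying ∮E·dA = Q_enc/ε₀ with Φ = E(4πr²):
E = k|Q_enc|/r² = (8.99×10^9)(6.187e-10)/(0.014)² = 2.84×10^4 N/C.

|E| = 2.84×10^4 N/C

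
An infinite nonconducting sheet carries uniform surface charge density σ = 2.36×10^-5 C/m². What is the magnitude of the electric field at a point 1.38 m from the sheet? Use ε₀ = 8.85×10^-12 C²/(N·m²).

Choose a cylindrical pillbox piercing the sheet, end faces (area A) parallel to it.
Flux Φ = 2EA and Q_enc = σA, so 2EA = σA/ε₀ ⇒ E = |σ|/(2ε₀), independent of distance.
E = |σ|/(2ε₀) = (2.36×10^-5)/(2·8.85×10^-12) = 1.33×10^6 N/C.

E = 1.33×10^6 V/m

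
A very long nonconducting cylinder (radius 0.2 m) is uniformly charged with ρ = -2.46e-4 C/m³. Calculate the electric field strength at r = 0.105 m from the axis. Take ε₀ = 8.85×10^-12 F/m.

E ≈ 1.46×10^6 N/C

By cylindrical symmetry E is radial; use a coaxial Gaussian cylinder of radius 0.105 m and length L (r < R).
Charge inside radius r per length L is ρ·πr²·L, so λ_enc = ρπr² = -8.52e-6 C/m.
Applying ∮E·dA = Q_enc/ε₀ with the end caps contributing no flux:
E = |λ_enc|/(2πε₀r) = (8.52e-6)/(2π·8.85×10^-12·0.105) = 1.46×10^6 N/C.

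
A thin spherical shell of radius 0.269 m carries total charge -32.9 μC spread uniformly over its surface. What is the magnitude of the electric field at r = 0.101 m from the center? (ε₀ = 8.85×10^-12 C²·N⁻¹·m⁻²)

E = 0

Symmetry ⇒ E = E(r) r̂. Gaussian sphere of radius r = 0.101 m (inside the shell, r < 0.269 m).
No charge lies within this surface, so Q_enc = 0 and Gauss's law gives E·4πr² = 0 ⇒ E = 0.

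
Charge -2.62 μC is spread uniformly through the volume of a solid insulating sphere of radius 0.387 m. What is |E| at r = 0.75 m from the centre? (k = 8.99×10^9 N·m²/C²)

Take a concentric spherical Gaussian surface of radius r = 0.75 m (r > R, so the entire charge is enclosed).
Q_enc = -2.62 μC = -2.62e-6 C.
Applying ∮E·dA = Q_enc/ε₀ with Φ = E(4πr²):
E = k|Q_enc|/r² = (8.99×10^9)(2.62e-6)/(0.75)² = 4.19×10^4 N/C.

E = 4.19e4 N/C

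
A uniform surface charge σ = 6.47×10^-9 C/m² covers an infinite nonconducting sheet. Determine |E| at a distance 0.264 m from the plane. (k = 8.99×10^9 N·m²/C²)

E ≈ 365 V/m

The symmetry is planar: E is normal to the sheet and the same magnitude on both sides. Take a pillbox straddling the sheet with end-cap area A.
Flux Φ = 2EA and Q_enc = σA, so 2EA = σA/ε₀ ⇒ E = |σ|/(2ε₀), independent of distance.
E = 2πk|σ| = 2π(8.99×10^9)(6.47×10^-9) = 365 N/C.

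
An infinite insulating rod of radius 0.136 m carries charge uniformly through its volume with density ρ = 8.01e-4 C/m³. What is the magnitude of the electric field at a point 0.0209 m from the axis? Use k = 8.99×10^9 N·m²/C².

Take a coaxial cylindrical Gaussian surface of radius r = 0.0209 m and length L (r < R).
Charge inside radius r per length L is ρ·πr²·L, so λ_enc = ρπr² = 1.099×10^-6 C/m.
Gauss's law: E·2πrL = λ_enc L/ε₀.
E = 2k|λ_enc|/r = 2(8.99×10^9)(1.099×10^-6)/(0.0209) = 9.46×10^5 N/C.

|E| = 9.46e5 N/C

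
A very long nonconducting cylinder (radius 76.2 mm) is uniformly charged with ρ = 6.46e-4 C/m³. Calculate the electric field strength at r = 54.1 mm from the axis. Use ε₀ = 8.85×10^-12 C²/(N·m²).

By cylindrical symmetry E is radial; use a coaxial Gaussian cylinder of radius 54.1 mm and length L (r < R).
Enclosed charge per unit length: λ_enc = ρ·πr² = (6.46e-4)π(0.0541)² = 5.94×10^-6 C/m.
By Gauss's law (flux through the curved wall only), E·2πrL = λ_enc L/ε₀.
E = |λ_enc|/(2πε₀r) = (5.94e-6)/(2π·8.85×10^-12·0.0541) = 1.97×10^6 N/C.

|E| ≈ 1.97×10^6 V/m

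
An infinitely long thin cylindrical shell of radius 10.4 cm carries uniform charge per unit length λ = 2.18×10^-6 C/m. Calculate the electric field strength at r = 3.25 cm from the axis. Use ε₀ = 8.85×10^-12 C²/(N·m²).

Take a coaxial cylindrical Gaussian surface of radius r = 3.25 cm and length L (r < 10.4 cm, inside the shell).
No charge is enclosed, so Gauss's law gives E·2πrL = 0 ⇒ E = 0.

E = 0 (no enclosed charge)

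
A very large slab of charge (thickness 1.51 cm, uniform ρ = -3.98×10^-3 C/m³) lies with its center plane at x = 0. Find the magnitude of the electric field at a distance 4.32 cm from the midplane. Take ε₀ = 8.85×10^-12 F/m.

E ≈ 3.40e6 N/C

The point |x| = 4.32 cm lies outside the slab (half-thickness 0.00755 m). A symmetric pillbox spanning the full slab encloses Q_enc = ρ·d·A.
Flux = 2EA ⇒ E = |ρ|d/(2ε₀), independent of distance outside.
E = (3.98e-3)(0.0151)/(2·8.85×10^-12) = 3.40e6 N/C.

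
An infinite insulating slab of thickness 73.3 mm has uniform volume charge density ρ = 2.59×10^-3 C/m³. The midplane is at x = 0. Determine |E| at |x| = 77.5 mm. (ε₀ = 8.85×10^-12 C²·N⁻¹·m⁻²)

The point |x| = 77.5 mm lies outside the slab (half-thickness 0.03665 m). A symmetric pillbox spanning the full slab encloses Q_enc = ρ·d·A.
Flux = 2EA ⇒ E = |ρ|d/(2ε₀), independent of distance outside.
E = (2.59×10^-3)(0.0733)/(2·8.85×10^-12) = 1.07×10^7 N/C.

E ≈ 1.07e7 V/m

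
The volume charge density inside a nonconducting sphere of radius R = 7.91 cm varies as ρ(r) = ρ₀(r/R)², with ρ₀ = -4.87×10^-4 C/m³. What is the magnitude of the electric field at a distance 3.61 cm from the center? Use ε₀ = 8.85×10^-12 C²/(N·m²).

8.28e4 N/C

Symmetry ⇒ E = E(r) r̂. Gaussian sphere of radius r = 3.61 cm (r < R).
Q_enc = ∫₀^r ρ(r')·4πr'² dr' = (4πρ₀/R²) ∫₀^r r'^4 dr' = 4πρ₀ r^5/(5·R²) = -1.199e-8 C.
Since E is radial and uniform over the Gaussian sphere, Φ = E·4πr² = Q_enc/ε₀.
E = |Q_enc|/(4πε₀r²) = (1.199×10^-8)/(4π·8.85×10^-12·(0.0361)²) = 8.28e4 N/C.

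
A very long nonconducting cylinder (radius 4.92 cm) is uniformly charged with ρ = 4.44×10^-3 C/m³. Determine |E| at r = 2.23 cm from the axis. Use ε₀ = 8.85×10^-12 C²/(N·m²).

Choose a coaxial cylinder of radius r = 2.23 cm (arbitrary length L) as the Gaussian surface (r < R).
Charge inside radius r per length L is ρ·πr²·L, so λ_enc = ρπr² = 6.937e-6 C/m.
Gauss's law: E·2πrL = λ_enc L/ε₀.
E = |λ_enc|/(2πε₀r) = (6.937e-6)/(2π·8.85×10^-12·0.0223) = 5.59×10^6 N/C.

5.59×10^6 V/m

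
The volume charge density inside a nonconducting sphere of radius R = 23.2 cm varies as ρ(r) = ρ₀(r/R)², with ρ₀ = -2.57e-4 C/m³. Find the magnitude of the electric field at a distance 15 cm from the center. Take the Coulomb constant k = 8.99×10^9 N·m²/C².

By spherical symmetry E is radial; choose a Gaussian sphere of radius r = 15 cm (r < R).
Q_enc = ∫₀^r ρ(r')·4πr'² dr' = (4πρ₀/R²) ∫₀^r r'^4 dr' = 4πρ₀ r^5/(5·R²) = -9.113×10^-7 C.
Since E is radial and uniform over the Gaussian sphere, Φ = E·4πr² = Q_enc/ε₀.
E = k|Q_enc|/r² = (8.99×10^9)(9.113e-7)/(0.15)² = 3.64e5 N/C.

E ≈ 3.64×10^5 N/C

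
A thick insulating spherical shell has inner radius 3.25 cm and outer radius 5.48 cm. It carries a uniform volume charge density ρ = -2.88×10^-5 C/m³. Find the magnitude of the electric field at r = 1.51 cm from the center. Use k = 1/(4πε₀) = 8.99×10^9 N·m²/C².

Use a concentric Gaussian sphere at r = 1.51 cm (r < 3.25 cm, inside the empty cavity).
Q_enc = 0 (all charge lies at larger r); Gauss's law gives E = 0.

E = 0 (no enclosed charge)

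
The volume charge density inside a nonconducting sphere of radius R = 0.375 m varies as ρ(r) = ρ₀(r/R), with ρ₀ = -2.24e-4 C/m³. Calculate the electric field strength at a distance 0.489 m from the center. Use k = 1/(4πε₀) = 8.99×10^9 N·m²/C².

|E| ≈ 1.40×10^6 N/C

Take a concentric spherical Gaussian surface of radius r = 0.489 m (r > R, all charge enclosed).
Q_enc = 4π ∫₀^R ρ₀(r'/R)^1 r'² dr' = 4πρ₀R³/4 = -3.711×10^-5 C.
Gauss's law: E·4πr² = Q_enc/ε₀.
E = k|Q_enc|/r² = (8.99×10^9)(3.711e-5)/(0.489)² = 1.40×10^6 N/C.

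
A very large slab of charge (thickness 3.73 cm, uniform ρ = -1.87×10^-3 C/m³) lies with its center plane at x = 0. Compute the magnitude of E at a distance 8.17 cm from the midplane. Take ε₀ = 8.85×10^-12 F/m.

The point |x| = 8.17 cm lies outside the slab (half-thickness 0.01865 m). A symmetric pillbox spanning the full slab encloses Q_enc = ρ·d·A.
Flux = 2EA ⇒ E = |ρ|d/(2ε₀), independent of distance outside.
E = (1.87×10^-3)(0.0373)/(2·8.85×10^-12) = 3.94e6 N/C.

3.94×10^6 V/m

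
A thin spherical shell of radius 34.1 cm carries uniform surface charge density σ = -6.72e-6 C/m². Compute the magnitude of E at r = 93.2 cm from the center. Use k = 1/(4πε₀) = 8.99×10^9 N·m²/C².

By spherical symmetry E is radial; choose a Gaussian sphere of radius r = 93.2 cm (r > 34.1 cm).
The entire shell is enclosed: Q_enc = σ·4πR² = (-6.72e-6)·4π·(0.341)² = -9.819×10^-6 C.
Gauss's law: E·4πr² = Q_enc/ε₀.
E = k|Q_enc|/r² = (8.99×10^9)(9.819×10^-6)/(0.932)² = 1.02e5 N/C.

1.02×10^5 N/C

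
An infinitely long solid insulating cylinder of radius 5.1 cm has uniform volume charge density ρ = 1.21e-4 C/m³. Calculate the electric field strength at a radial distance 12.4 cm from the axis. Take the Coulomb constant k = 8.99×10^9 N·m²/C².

|E| = 1.43×10^5 N/C

Take a coaxial cylindrical Gaussian surface of radius r = 12.4 cm and length L (r > 5.1 cm, full cross-section enclosed).
λ_enc = ρ·πR² = (1.21×10^-4)π(0.051)² = 9.887×10^-7 C/m.
By Gauss's law (flux through the curved wall only), E·2πrL = λ_enc L/ε₀.
E = 2k|λ_enc|/r = 2(8.99×10^9)(9.887×10^-7)/(0.124) = 1.43×10^5 N/C.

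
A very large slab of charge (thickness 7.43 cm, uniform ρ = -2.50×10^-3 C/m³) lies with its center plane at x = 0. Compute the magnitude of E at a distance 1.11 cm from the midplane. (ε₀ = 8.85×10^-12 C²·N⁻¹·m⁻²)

E = 3.14e6 N/C

By symmetry E is perpendicular to the slab. A Gaussian pillbox from −1.11 cm to +1.11 cm (face area A) lies entirely within the slab.
Q_enc = ρ·(2x)·A and flux = 2EA, so 2EA = 2ρxA/ε₀ ⇒ E = |ρ|x/ε₀.
E = (2.50×10^-3)(0.0111)/(8.85×10^-12) = 3.14×10^6 N/C.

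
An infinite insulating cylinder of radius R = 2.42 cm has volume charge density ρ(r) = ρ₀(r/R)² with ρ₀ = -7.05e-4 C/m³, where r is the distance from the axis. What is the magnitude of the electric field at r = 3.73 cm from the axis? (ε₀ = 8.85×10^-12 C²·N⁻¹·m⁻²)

Coaxial Gaussian cylinder, radius r = 3.73 cm, length L (r > R, full charge per length enclosed).
λ_enc = 2π ∫₀^R ρ₀(r'/R)^2 r' dr' = 2πρ₀R²/4 = -6.485×10^-7 C/m.
Applying ∮E·dA = Q_enc/ε₀ with the end caps contributing no flux:
E = |λ_enc|/(2πε₀r) = (6.485e-7)/(2π·8.85×10^-12·0.0373) = 3.13×10^5 N/C.

3.13×10^5 V/m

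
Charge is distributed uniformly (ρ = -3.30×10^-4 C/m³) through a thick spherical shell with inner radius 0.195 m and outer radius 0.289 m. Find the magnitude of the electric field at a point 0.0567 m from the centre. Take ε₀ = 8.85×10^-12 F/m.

Use a concentric Gaussian sphere at r = 0.0567 m (r < 0.195 m, inside the empty cavity).
Q_enc = 0 (all charge lies at larger r); Gauss's law gives E = 0.

|E| = 0 N/C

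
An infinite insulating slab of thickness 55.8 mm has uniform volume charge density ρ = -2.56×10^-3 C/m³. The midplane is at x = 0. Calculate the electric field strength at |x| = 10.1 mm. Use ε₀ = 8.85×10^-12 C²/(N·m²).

By symmetry E is perpendicular to the slab. A Gaussian pillbox from −10.1 mm to +10.1 mm (face area A) lies entirely within the slab.
Q_enc = ρ·(2x)·A and flux = 2EA, so 2EA = 2ρxA/ε₀ ⇒ E = |ρ|x/ε₀.
E = (2.56e-3)(0.0101)/(8.85×10^-12) = 2.92×10^6 N/C.

E ≈ 2.92e6 N/C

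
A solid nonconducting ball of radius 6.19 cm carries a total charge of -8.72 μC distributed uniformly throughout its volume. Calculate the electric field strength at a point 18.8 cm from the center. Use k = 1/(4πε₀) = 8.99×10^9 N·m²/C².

By spherical symmetry E is radial; choose a Gaussian sphere of radius r = 18.8 cm (r > R, so the entire charge is enclosed).
Q_enc = -8.72 μC = -8.72e-6 C.
Gauss's law: E·4πr² = Q_enc/ε₀.
E = k|Q_enc|/r² = (8.99×10^9)(8.72e-6)/(0.188)² = 2.22×10^6 N/C.

|E| ≈ 2.22×10^6 N/C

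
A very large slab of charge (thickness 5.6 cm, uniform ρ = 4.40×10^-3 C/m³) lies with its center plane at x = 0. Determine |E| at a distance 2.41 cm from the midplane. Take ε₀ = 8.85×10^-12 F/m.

By symmetry E is perpendicular to the slab. A Gaussian pillbox from −2.41 cm to +2.41 cm (face area A) lies entirely within the slab.
Q_enc = ρ·(2x)·A and flux = 2EA, so 2EA = 2ρxA/ε₀ ⇒ E = |ρ|x/ε₀.
E = (4.40e-3)(0.0241)/(8.85×10^-12) = 1.20e7 N/C.

E ≈ 1.20e7 V/m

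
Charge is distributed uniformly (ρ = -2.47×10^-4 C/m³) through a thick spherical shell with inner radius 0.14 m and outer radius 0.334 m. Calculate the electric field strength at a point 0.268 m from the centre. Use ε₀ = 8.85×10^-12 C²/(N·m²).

|E| = 2.14e6 N/C

Use a concentric Gaussian sphere at r = 0.268 m (within the shell material, 0.14 m < r < 0.334 m).
Only the shell between 0.14 m and r is enclosed: Q_enc = ρ·(4π/3)(r³ − a³) = (-2.47e-4)·(4π/3)·((0.268)³ − (0.14)³) = -1.708×10^-5 C.
Applying ∮E·dA = Q_enc/ε₀ with Φ = E(4πr²):
E = |Q_enc|/(4πε₀r²) = (1.708×10^-5)/(4π·8.85×10^-12·(0.268)²) = 2.14×10^6 N/C.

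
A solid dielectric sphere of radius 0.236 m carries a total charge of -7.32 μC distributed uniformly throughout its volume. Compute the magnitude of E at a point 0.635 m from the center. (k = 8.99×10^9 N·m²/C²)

Symmetry ⇒ E = E(r) r̂. Gaussian sphere of radius r = 0.635 m (r > R, so the entire charge is enclosed).
Q_enc = -7.32 μC = -7.32e-6 C.
Since E is radial and uniform over the Gaussian sphere, Φ = E·4πr² = Q_enc/ε₀.
E = k|Q_enc|/r² = (8.99×10^9)(7.32e-6)/(0.635)² = 1.63×10^5 N/C.

E ≈ 1.63e5 N/C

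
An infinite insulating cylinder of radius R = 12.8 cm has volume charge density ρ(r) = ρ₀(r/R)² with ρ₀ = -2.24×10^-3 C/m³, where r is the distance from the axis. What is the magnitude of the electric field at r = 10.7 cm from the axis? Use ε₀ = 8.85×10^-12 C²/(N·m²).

By cylindrical symmetry E is radial; use a coaxial Gaussian cylinder of radius 10.7 cm and length L (r < R).
Integrating ρ over the cross-section to radius r: λ_enc = (2πρ₀/R²) ∫₀^r r'^3 dr' = 2πρ₀ r^4/(4·R²) = -2.815×10^-5 C/m.
Since E is radial and uniform over the curved surface, Φ = E·2πrL = Q_enc/ε₀ = λ_enc L/ε₀.
E = |λ_enc|/(2πε₀r) = (2.815e-5)/(2π·8.85×10^-12·0.107) = 4.73e6 N/C.

E = 4.73×10^6 V/m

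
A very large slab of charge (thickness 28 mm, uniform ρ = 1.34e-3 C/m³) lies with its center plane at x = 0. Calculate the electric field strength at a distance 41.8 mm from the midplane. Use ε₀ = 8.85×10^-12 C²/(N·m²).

The point |x| = 41.8 mm lies outside the slab (half-thickness 0.014 m). A symmetric pillbox spanning the full slab encloses Q_enc = ρ·d·A.
Flux = 2EA ⇒ E = |ρ|d/(2ε₀), independent of distance outside.
E = (1.34×10^-3)(0.028)/(2·8.85×10^-12) = 2.12×10^6 N/C.

2.12×10^6 N/C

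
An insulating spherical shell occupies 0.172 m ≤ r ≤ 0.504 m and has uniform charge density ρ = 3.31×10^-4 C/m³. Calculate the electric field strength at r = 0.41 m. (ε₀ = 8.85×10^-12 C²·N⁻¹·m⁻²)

E ≈ 4.73×10^6 N/C

By spherical symmetry E is radial; choose a Gaussian sphere of radius r = 0.41 m (within the shell material, 0.172 m < r < 0.504 m).
Only the shell between 0.172 m and r is enclosed: Q_enc = ρ·(4π/3)(r³ − a³) = (3.31×10^-4)·(4π/3)·((0.41)³ − (0.172)³) = 8.85e-5 C.
By Gauss's law, ∮E·dA = E·4πr² = Q_enc/ε₀.
E = |Q_enc|/(4πε₀r²) = (8.85×10^-5)/(4π·8.85×10^-12·(0.41)²) = 4.73×10^6 N/C.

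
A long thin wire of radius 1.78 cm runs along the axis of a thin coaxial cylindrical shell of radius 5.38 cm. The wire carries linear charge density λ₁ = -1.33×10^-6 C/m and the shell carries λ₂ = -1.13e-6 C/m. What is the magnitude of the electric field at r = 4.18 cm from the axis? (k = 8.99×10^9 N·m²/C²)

By cylindrical symmetry E is radial; use a coaxial Gaussian cylinder of radius 4.18 cm and length L (between the conductors, 1.78 cm < r < 5.38 cm).
Only the inner wire is enclosed; the outer shell contributes nothing inside itself. λ_enc = λ₁ = -1.33e-6 C/m.
Applying ∮E·dA = Q_enc/ε₀ with the end caps contributing no flux:
E = 2k|λ_enc|/r = 2(8.99×10^9)(1.33×10^-6)/(0.0418) = 5.72×10^5 N/C.

E ≈ 5.72e5 V/m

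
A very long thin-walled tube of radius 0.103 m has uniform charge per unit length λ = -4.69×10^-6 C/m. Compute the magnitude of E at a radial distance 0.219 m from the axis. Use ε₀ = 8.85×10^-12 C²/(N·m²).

3.85×10^5 N/C

Coaxial Gaussian cylinder, radius r = 0.219 m, length L (r > 0.103 m).
The full line charge is enclosed: λ_enc = -4.69×10^-6 C/m.
By Gauss's law (flux through the curved wall only), E·2πrL = λ_enc L/ε₀.
E = |λ_enc|/(2πε₀r) = (4.69×10^-6)/(2π·8.85×10^-12·0.219) = 3.85×10^5 N/C.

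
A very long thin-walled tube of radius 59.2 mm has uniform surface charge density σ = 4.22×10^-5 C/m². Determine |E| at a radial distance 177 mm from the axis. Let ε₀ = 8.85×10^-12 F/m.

Choose a coaxial cylinder of radius r = 177 mm (arbitrary length L) as the Gaussian surface (r > 59.2 mm).
The whole shell is enclosed: λ_enc = σ·2πR = (4.22e-5)·2π·(0.0592) = 1.57×10^-5 C/m.
Applying ∮E·dA = Q_enc/ε₀ with the end caps contributing no flux:
E = |λ_enc|/(2πε₀r) = (1.57×10^-5)/(2π·8.85×10^-12·0.177) = 1.59e6 N/C.

1.59×10^6 N/C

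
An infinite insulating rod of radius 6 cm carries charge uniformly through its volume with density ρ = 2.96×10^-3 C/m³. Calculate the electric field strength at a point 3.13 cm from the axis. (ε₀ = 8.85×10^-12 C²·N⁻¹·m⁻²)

|E| ≈ 5.23e6 N/C

By cylindrical symmetry E is radial; use a coaxial Gaussian cylinder of radius 3.13 cm and length L (r < R).
Enclosed charge per unit length: λ_enc = ρ·πr² = (2.96e-3)π(0.0313)² = 9.11×10^-6 C/m.
Gauss's law: E·2πrL = λ_enc L/ε₀.
E = |λ_enc|/(2πε₀r) = (9.11×10^-6)/(2π·8.85×10^-12·0.0313) = 5.23e6 N/C.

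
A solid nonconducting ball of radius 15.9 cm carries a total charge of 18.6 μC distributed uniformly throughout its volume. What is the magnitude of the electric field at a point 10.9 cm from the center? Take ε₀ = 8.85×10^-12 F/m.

|E| ≈ 4.54e6 V/m

Symmetry ⇒ E = E(r) r̂. Gaussian sphere of radius r = 10.9 cm (r < R).
For a uniform sphere the enclosed fraction is (r/R)³, so Q_enc = (18.6 μC)(0.109/0.159)³ = 5.992e-6 C.
Gauss's law: E·4πr² = Q_enc/ε₀.
E = |Q_enc|/(4πε₀r²) = (5.992×10^-6)/(4π·8.85×10^-12·(0.109)²) = 4.54×10^6 N/C.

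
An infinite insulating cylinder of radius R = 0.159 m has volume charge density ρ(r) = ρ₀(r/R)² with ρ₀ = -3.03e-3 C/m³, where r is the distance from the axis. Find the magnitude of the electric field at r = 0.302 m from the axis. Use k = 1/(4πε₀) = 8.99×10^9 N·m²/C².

Take a coaxial cylindrical Gaussian surface of radius r = 0.302 m and length L (r > R, full charge per length enclosed).
λ_enc = 2π ∫₀^R ρ₀(r'/R)^2 r' dr' = 2πρ₀R²/4 = -1.203e-4 C/m.
By Gauss's law (flux through the curved wall only), E·2πrL = λ_enc L/ε₀.
E = 2k|λ_enc|/r = 2(8.99×10^9)(1.203×10^-4)/(0.302) = 7.16e6 N/C.

|E| = 7.16×10^6 N/C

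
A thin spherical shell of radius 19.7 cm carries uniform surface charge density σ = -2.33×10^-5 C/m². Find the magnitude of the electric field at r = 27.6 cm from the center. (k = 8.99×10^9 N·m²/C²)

By spherical symmetry E is radial; choose a Gaussian sphere of radius r = 27.6 cm (r > 19.7 cm).
The entire shell is enclosed: Q_enc = σ·4πR² = (-2.33×10^-5)·4π·(0.197)² = -1.136×10^-5 C.
Since E is radial and uniform over the Gaussian sphere, Φ = E·4πr² = Q_enc/ε₀.
E = k|Q_enc|/r² = (8.99×10^9)(1.136×10^-5)/(0.276)² = 1.34×10^6 N/C.

1.34e6 V/m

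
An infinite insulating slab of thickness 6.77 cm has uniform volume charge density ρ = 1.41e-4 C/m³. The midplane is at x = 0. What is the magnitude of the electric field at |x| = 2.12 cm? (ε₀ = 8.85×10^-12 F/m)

By symmetry E is perpendicular to the slab. A Gaussian pillbox from −2.12 cm to +2.12 cm (face area A) lies entirely within the slab.
Q_enc = ρ·(2x)·A and flux = 2EA, so 2EA = 2ρxA/ε₀ ⇒ E = |ρ|x/ε₀.
E = (1.41×10^-4)(0.0212)/(8.85×10^-12) = 3.38e5 N/C.

|E| = 3.38e5 N/C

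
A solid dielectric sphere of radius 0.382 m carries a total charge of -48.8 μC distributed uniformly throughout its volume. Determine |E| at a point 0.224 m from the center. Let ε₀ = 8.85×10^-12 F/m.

E = 1.76×10^6 V/m

By spherical symmetry E is radial; choose a Gaussian sphere of radius r = 0.224 m (r < R).
For a uniform sphere the enclosed fraction is (r/R)³, so Q_enc = (-48.8 μC)(0.224/0.382)³ = -9.84×10^-6 C.
Gauss's law: E·4πr² = Q_enc/ε₀.
E = |Q_enc|/(4πε₀r²) = (9.84×10^-6)/(4π·8.85×10^-12·(0.224)²) = 1.76×10^6 N/C.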